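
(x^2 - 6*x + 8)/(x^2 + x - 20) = (x - 2)/(x + 5)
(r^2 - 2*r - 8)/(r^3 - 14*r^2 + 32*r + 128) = (r - 4)/(r^2 - 16*r + 64)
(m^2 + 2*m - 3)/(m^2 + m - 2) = (m + 3)/(m + 2)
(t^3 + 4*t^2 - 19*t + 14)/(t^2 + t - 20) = (t^3 + 4*t^2 - 19*t + 14)/(t^2 + t - 20)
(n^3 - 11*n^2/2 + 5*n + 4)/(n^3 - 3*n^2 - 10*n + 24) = (n + 1/2)/(n + 3)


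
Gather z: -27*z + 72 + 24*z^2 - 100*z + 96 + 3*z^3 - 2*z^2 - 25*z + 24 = 3*z^3 + 22*z^2 - 152*z + 192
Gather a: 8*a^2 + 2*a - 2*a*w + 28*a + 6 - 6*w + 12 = 8*a^2 + a*(30 - 2*w) - 6*w + 18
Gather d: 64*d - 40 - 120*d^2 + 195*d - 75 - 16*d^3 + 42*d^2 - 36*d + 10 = -16*d^3 - 78*d^2 + 223*d - 105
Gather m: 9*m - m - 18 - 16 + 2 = 8*m - 32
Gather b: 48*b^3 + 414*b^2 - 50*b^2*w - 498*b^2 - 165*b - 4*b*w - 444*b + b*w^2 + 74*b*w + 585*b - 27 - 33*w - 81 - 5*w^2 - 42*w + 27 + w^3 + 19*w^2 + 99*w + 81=48*b^3 + b^2*(-50*w - 84) + b*(w^2 + 70*w - 24) + w^3 + 14*w^2 + 24*w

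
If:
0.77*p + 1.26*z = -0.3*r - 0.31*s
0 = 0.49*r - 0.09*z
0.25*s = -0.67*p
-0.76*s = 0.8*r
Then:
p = 0.00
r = 0.00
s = 0.00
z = 0.00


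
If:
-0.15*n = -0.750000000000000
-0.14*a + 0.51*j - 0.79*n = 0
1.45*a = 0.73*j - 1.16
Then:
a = 3.60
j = 8.73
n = 5.00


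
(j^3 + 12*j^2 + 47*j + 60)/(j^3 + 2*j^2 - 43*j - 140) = (j + 3)/(j - 7)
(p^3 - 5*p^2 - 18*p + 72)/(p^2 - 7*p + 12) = (p^2 - 2*p - 24)/(p - 4)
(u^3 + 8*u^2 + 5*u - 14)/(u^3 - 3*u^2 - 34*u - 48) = (u^2 + 6*u - 7)/(u^2 - 5*u - 24)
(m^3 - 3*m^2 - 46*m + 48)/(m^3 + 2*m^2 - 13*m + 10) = (m^2 - 2*m - 48)/(m^2 + 3*m - 10)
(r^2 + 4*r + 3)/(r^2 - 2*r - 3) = (r + 3)/(r - 3)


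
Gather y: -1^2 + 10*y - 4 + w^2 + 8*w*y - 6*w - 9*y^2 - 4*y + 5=w^2 - 6*w - 9*y^2 + y*(8*w + 6)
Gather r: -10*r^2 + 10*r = -10*r^2 + 10*r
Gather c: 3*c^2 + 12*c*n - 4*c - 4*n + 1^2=3*c^2 + c*(12*n - 4) - 4*n + 1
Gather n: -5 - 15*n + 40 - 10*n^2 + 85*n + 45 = -10*n^2 + 70*n + 80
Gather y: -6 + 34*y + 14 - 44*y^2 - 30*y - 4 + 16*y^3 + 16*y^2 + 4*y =16*y^3 - 28*y^2 + 8*y + 4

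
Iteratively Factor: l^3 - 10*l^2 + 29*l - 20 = (l - 4)*(l^2 - 6*l + 5) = (l - 4)*(l - 1)*(l - 5)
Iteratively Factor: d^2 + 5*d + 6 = (d + 2)*(d + 3)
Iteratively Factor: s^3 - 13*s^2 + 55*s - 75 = (s - 3)*(s^2 - 10*s + 25) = (s - 5)*(s - 3)*(s - 5)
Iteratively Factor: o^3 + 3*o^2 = (o)*(o^2 + 3*o) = o*(o + 3)*(o)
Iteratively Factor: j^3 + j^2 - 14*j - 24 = (j + 2)*(j^2 - j - 12) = (j + 2)*(j + 3)*(j - 4)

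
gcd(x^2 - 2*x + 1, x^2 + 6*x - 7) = x - 1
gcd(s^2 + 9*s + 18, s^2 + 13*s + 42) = s + 6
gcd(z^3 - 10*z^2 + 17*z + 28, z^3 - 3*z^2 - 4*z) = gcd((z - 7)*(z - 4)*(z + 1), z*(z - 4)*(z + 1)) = z^2 - 3*z - 4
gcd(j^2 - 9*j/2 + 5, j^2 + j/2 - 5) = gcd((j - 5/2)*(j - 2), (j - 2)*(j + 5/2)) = j - 2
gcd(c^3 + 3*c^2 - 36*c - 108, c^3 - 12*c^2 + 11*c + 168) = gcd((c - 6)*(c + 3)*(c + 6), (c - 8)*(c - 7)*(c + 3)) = c + 3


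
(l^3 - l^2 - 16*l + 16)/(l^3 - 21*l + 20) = (l + 4)/(l + 5)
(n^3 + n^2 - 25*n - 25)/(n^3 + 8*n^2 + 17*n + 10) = (n - 5)/(n + 2)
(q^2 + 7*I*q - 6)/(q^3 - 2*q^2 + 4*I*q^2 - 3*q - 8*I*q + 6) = (q + 6*I)/(q^2 + q*(-2 + 3*I) - 6*I)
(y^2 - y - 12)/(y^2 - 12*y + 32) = (y + 3)/(y - 8)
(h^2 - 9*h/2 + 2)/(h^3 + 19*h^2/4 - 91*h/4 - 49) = 2*(2*h - 1)/(4*h^2 + 35*h + 49)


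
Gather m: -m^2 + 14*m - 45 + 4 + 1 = -m^2 + 14*m - 40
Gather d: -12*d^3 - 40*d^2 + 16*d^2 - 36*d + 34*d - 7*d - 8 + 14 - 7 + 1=-12*d^3 - 24*d^2 - 9*d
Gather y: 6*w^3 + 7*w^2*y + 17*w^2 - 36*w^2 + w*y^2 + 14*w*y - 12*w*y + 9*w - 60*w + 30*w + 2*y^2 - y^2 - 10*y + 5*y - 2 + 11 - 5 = 6*w^3 - 19*w^2 - 21*w + y^2*(w + 1) + y*(7*w^2 + 2*w - 5) + 4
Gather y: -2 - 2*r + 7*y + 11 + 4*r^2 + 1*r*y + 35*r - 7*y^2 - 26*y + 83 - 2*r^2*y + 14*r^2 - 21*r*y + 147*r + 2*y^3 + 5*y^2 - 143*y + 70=18*r^2 + 180*r + 2*y^3 - 2*y^2 + y*(-2*r^2 - 20*r - 162) + 162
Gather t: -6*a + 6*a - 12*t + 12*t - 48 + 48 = 0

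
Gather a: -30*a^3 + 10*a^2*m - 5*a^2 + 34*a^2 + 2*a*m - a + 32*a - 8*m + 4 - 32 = -30*a^3 + a^2*(10*m + 29) + a*(2*m + 31) - 8*m - 28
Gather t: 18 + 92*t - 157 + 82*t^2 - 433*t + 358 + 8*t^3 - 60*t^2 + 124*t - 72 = 8*t^3 + 22*t^2 - 217*t + 147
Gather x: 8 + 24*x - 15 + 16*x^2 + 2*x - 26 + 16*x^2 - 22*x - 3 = 32*x^2 + 4*x - 36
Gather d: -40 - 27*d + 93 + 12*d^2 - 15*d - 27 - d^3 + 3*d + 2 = -d^3 + 12*d^2 - 39*d + 28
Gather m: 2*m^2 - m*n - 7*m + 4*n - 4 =2*m^2 + m*(-n - 7) + 4*n - 4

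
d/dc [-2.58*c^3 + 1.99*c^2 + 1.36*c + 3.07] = -7.74*c^2 + 3.98*c + 1.36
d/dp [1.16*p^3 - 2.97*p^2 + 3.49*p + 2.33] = 3.48*p^2 - 5.94*p + 3.49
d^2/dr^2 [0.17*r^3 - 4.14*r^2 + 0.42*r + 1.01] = 1.02*r - 8.28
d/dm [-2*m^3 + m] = 1 - 6*m^2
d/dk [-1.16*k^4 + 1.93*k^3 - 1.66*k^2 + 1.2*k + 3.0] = -4.64*k^3 + 5.79*k^2 - 3.32*k + 1.2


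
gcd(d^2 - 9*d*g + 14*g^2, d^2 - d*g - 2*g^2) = d - 2*g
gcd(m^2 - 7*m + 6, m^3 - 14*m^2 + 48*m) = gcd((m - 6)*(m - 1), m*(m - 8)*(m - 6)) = m - 6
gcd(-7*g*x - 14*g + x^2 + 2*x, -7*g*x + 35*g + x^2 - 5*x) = -7*g + x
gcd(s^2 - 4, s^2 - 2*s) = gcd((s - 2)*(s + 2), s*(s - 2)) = s - 2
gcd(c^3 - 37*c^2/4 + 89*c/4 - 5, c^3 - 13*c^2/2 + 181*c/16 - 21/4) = c - 4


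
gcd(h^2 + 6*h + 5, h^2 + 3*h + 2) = h + 1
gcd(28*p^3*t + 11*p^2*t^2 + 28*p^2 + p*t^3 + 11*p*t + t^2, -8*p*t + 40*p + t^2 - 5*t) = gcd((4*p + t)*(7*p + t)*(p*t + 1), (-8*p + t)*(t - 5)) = 1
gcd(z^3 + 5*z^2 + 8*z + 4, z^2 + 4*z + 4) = z^2 + 4*z + 4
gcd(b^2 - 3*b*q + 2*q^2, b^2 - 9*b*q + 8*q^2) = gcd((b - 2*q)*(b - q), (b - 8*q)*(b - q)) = -b + q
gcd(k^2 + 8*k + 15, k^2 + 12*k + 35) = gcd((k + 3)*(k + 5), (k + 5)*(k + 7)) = k + 5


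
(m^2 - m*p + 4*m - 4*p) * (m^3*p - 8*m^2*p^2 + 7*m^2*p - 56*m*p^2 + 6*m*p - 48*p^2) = m^5*p - 9*m^4*p^2 + 11*m^4*p + 8*m^3*p^3 - 99*m^3*p^2 + 34*m^3*p + 88*m^2*p^3 - 306*m^2*p^2 + 24*m^2*p + 272*m*p^3 - 216*m*p^2 + 192*p^3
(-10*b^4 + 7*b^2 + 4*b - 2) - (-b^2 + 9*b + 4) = -10*b^4 + 8*b^2 - 5*b - 6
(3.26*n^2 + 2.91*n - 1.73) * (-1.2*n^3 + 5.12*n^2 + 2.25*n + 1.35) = -3.912*n^5 + 13.1992*n^4 + 24.3102*n^3 + 2.0909*n^2 + 0.0360000000000005*n - 2.3355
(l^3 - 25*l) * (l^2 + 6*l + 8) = l^5 + 6*l^4 - 17*l^3 - 150*l^2 - 200*l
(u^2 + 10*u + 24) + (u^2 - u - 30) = 2*u^2 + 9*u - 6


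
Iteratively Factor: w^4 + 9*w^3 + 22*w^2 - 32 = (w + 2)*(w^3 + 7*w^2 + 8*w - 16) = (w + 2)*(w + 4)*(w^2 + 3*w - 4) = (w + 2)*(w + 4)^2*(w - 1)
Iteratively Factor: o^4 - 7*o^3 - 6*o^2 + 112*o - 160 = (o - 2)*(o^3 - 5*o^2 - 16*o + 80) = (o - 2)*(o + 4)*(o^2 - 9*o + 20) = (o - 4)*(o - 2)*(o + 4)*(o - 5)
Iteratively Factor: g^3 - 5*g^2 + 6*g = (g - 3)*(g^2 - 2*g) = g*(g - 3)*(g - 2)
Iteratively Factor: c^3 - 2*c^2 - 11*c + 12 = (c + 3)*(c^2 - 5*c + 4) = (c - 4)*(c + 3)*(c - 1)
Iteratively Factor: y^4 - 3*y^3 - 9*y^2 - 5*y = (y + 1)*(y^3 - 4*y^2 - 5*y) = (y + 1)^2*(y^2 - 5*y) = (y - 5)*(y + 1)^2*(y)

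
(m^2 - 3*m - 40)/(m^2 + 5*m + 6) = (m^2 - 3*m - 40)/(m^2 + 5*m + 6)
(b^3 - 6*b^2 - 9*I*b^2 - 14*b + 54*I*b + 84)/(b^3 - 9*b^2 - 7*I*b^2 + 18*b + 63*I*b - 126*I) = (b - 2*I)/(b - 3)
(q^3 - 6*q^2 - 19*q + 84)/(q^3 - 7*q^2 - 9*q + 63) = (q + 4)/(q + 3)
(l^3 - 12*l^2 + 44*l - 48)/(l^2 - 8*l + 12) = l - 4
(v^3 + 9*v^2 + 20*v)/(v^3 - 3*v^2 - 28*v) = (v + 5)/(v - 7)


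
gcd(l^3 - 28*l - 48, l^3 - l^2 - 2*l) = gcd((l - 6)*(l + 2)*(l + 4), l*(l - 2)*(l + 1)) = 1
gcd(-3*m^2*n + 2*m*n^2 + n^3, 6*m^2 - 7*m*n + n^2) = m - n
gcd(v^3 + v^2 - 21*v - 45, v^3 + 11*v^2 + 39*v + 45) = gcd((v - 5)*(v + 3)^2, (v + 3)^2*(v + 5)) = v^2 + 6*v + 9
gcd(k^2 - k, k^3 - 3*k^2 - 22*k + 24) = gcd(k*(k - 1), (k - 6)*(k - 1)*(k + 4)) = k - 1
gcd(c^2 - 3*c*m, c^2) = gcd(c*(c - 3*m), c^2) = c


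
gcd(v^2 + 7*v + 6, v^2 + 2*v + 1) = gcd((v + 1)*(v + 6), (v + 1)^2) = v + 1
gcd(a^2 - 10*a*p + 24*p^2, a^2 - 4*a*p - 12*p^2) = -a + 6*p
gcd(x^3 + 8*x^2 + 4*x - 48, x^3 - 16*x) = x + 4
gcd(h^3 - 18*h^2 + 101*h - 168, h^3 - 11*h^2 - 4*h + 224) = h^2 - 15*h + 56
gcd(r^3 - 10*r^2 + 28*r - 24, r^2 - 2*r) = r - 2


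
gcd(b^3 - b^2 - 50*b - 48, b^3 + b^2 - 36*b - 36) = b^2 + 7*b + 6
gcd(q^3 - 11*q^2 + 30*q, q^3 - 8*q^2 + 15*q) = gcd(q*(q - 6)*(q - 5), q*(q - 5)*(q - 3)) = q^2 - 5*q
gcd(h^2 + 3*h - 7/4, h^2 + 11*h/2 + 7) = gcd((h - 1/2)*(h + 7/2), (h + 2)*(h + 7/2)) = h + 7/2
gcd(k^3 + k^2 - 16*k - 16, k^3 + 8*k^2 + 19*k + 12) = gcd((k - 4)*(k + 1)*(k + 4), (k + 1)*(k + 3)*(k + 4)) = k^2 + 5*k + 4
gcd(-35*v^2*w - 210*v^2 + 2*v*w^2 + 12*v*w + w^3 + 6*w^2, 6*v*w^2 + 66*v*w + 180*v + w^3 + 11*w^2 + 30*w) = w + 6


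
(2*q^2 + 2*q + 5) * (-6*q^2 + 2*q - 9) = -12*q^4 - 8*q^3 - 44*q^2 - 8*q - 45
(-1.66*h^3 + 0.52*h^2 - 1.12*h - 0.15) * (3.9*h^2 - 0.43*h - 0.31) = -6.474*h^5 + 2.7418*h^4 - 4.077*h^3 - 0.2646*h^2 + 0.4117*h + 0.0465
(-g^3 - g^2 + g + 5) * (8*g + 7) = -8*g^4 - 15*g^3 + g^2 + 47*g + 35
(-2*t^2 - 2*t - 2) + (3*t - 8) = -2*t^2 + t - 10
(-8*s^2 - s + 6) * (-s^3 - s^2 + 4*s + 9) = 8*s^5 + 9*s^4 - 37*s^3 - 82*s^2 + 15*s + 54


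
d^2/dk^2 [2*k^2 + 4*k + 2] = 4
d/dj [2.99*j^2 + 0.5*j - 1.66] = 5.98*j + 0.5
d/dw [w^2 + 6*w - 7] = 2*w + 6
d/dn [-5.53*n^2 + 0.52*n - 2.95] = 0.52 - 11.06*n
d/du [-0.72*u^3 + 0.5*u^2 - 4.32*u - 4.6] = -2.16*u^2 + 1.0*u - 4.32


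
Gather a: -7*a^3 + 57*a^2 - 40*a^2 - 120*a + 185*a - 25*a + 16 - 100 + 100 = -7*a^3 + 17*a^2 + 40*a + 16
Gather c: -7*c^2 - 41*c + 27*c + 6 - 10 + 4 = -7*c^2 - 14*c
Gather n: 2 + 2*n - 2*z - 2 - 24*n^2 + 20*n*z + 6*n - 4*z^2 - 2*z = -24*n^2 + n*(20*z + 8) - 4*z^2 - 4*z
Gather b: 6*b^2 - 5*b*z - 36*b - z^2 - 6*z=6*b^2 + b*(-5*z - 36) - z^2 - 6*z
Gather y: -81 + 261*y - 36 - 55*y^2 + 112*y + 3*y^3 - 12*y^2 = 3*y^3 - 67*y^2 + 373*y - 117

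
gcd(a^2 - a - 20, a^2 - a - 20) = a^2 - a - 20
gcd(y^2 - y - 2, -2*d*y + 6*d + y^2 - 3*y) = 1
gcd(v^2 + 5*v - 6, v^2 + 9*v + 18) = v + 6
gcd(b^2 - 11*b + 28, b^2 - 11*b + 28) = b^2 - 11*b + 28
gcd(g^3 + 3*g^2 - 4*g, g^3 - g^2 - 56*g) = g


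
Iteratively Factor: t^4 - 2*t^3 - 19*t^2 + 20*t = (t - 1)*(t^3 - t^2 - 20*t) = (t - 1)*(t + 4)*(t^2 - 5*t) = t*(t - 1)*(t + 4)*(t - 5)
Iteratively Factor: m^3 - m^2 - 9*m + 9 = (m + 3)*(m^2 - 4*m + 3) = (m - 1)*(m + 3)*(m - 3)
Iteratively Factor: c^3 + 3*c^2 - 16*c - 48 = (c - 4)*(c^2 + 7*c + 12) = (c - 4)*(c + 3)*(c + 4)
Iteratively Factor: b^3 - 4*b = (b)*(b^2 - 4) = b*(b - 2)*(b + 2)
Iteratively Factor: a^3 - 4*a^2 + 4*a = (a)*(a^2 - 4*a + 4) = a*(a - 2)*(a - 2)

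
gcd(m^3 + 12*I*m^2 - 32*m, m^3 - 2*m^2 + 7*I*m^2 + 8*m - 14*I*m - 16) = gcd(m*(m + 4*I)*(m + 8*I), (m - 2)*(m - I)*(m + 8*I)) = m + 8*I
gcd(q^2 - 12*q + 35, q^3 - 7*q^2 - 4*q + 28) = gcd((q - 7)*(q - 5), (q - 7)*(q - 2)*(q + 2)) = q - 7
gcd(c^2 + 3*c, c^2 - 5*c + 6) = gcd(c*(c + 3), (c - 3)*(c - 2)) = 1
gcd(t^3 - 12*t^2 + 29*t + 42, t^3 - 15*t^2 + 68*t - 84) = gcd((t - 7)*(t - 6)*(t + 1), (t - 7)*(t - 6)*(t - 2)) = t^2 - 13*t + 42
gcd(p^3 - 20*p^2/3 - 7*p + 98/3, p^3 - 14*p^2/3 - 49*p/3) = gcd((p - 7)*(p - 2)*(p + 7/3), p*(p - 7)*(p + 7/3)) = p^2 - 14*p/3 - 49/3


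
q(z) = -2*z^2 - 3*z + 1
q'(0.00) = -3.00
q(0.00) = 1.00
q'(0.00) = -3.00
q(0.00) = 1.00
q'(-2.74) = 7.96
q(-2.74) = -5.80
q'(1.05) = -7.20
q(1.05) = -4.36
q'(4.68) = -21.72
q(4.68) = -56.84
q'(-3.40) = 10.60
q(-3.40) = -11.92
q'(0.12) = -3.48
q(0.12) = 0.61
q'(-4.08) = 13.32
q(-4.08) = -20.05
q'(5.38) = -24.52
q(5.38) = -73.03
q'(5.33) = -24.32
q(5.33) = -71.81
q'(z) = -4*z - 3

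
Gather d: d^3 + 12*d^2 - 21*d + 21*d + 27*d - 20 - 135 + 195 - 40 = d^3 + 12*d^2 + 27*d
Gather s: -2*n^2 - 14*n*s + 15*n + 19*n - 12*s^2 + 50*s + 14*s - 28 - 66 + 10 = -2*n^2 + 34*n - 12*s^2 + s*(64 - 14*n) - 84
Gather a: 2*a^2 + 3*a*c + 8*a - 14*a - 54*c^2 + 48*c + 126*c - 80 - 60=2*a^2 + a*(3*c - 6) - 54*c^2 + 174*c - 140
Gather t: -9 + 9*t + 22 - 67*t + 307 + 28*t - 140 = 180 - 30*t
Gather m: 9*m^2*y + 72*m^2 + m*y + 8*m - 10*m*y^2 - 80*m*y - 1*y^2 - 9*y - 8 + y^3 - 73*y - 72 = m^2*(9*y + 72) + m*(-10*y^2 - 79*y + 8) + y^3 - y^2 - 82*y - 80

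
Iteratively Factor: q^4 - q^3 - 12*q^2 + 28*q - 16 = (q - 2)*(q^3 + q^2 - 10*q + 8) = (q - 2)*(q + 4)*(q^2 - 3*q + 2) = (q - 2)*(q - 1)*(q + 4)*(q - 2)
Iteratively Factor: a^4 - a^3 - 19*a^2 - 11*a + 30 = (a + 3)*(a^3 - 4*a^2 - 7*a + 10) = (a + 2)*(a + 3)*(a^2 - 6*a + 5) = (a - 1)*(a + 2)*(a + 3)*(a - 5)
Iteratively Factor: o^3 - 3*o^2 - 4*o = (o - 4)*(o^2 + o) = (o - 4)*(o + 1)*(o)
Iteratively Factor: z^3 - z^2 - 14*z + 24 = (z - 2)*(z^2 + z - 12) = (z - 3)*(z - 2)*(z + 4)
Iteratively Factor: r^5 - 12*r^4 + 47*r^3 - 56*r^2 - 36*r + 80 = (r - 2)*(r^4 - 10*r^3 + 27*r^2 - 2*r - 40) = (r - 4)*(r - 2)*(r^3 - 6*r^2 + 3*r + 10) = (r - 5)*(r - 4)*(r - 2)*(r^2 - r - 2) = (r - 5)*(r - 4)*(r - 2)*(r + 1)*(r - 2)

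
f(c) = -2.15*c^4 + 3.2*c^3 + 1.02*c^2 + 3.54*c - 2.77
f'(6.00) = -1496.22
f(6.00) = -2040.01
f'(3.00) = -136.14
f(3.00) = -70.72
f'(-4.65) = 1066.31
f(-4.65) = -1324.11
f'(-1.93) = 97.19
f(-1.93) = -58.64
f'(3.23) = -179.52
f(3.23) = -106.88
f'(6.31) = -1762.01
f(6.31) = -2544.30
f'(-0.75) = 11.04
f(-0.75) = -6.88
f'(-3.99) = 694.52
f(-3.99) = -748.84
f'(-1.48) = 49.43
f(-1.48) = -26.46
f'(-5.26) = 1509.99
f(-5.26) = -2104.69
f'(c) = -8.6*c^3 + 9.6*c^2 + 2.04*c + 3.54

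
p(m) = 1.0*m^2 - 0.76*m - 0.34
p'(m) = 2.0*m - 0.76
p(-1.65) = 3.64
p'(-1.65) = -4.06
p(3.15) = 7.19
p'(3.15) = 5.54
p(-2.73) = 9.19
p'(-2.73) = -6.22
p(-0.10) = -0.25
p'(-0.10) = -0.96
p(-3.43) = 14.03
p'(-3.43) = -7.62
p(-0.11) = -0.24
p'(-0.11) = -0.98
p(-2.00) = 5.18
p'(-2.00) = -4.76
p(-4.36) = 21.98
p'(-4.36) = -9.48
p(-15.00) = 236.06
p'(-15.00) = -30.76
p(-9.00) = 87.50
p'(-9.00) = -18.76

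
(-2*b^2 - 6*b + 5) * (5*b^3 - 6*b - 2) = -10*b^5 - 30*b^4 + 37*b^3 + 40*b^2 - 18*b - 10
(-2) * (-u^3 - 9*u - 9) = 2*u^3 + 18*u + 18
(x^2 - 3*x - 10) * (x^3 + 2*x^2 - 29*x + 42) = x^5 - x^4 - 45*x^3 + 109*x^2 + 164*x - 420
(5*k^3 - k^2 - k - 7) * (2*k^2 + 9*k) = 10*k^5 + 43*k^4 - 11*k^3 - 23*k^2 - 63*k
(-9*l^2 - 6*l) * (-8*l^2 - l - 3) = 72*l^4 + 57*l^3 + 33*l^2 + 18*l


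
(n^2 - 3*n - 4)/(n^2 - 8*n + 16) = (n + 1)/(n - 4)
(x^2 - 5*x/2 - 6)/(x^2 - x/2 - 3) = (x - 4)/(x - 2)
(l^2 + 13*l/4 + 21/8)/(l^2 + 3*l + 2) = (8*l^2 + 26*l + 21)/(8*(l^2 + 3*l + 2))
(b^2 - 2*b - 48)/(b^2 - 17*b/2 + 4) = 2*(b + 6)/(2*b - 1)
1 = 1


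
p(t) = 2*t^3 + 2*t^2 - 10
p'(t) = 6*t^2 + 4*t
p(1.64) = 4.20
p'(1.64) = 22.70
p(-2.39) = -25.88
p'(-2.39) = 24.71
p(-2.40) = -26.13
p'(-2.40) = 24.96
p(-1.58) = -12.90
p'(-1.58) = 8.66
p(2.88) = 54.36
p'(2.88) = 61.29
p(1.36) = -1.27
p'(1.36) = 16.54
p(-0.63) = -9.71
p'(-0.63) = -0.14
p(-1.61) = -13.16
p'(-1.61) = 9.11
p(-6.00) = -370.00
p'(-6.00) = 192.00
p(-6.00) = -370.00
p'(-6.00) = 192.00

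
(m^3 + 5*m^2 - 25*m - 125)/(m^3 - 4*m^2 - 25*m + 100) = (m + 5)/(m - 4)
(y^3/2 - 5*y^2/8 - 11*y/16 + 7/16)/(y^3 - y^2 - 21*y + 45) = (8*y^3 - 10*y^2 - 11*y + 7)/(16*(y^3 - y^2 - 21*y + 45))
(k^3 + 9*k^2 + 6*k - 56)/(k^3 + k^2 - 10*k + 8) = (k + 7)/(k - 1)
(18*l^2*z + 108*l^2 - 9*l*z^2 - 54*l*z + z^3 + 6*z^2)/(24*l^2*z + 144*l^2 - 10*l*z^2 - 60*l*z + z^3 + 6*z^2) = (-3*l + z)/(-4*l + z)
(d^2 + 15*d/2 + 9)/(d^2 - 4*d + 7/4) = 2*(2*d^2 + 15*d + 18)/(4*d^2 - 16*d + 7)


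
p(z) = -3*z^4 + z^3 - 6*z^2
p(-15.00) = -156600.00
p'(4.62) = -1174.74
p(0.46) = -1.31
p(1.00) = -8.00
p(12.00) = -61344.00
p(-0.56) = -2.35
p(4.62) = -1396.21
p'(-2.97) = 376.48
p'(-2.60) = 262.39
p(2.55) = -149.28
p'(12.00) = -20448.00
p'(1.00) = -21.00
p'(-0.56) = 9.77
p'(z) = -12*z^3 + 3*z^2 - 12*z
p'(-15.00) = 41355.00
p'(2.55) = -210.07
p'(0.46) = -6.05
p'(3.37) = -465.64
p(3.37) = -416.81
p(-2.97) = -312.55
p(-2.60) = -195.23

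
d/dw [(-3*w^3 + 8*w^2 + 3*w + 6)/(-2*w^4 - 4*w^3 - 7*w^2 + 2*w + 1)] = (-6*w^6 + 32*w^5 + 71*w^4 + 60*w^3 + 100*w^2 + 100*w - 9)/(4*w^8 + 16*w^7 + 44*w^6 + 48*w^5 + 29*w^4 - 36*w^3 - 10*w^2 + 4*w + 1)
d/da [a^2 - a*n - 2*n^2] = 2*a - n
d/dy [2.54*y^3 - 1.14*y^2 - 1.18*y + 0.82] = 7.62*y^2 - 2.28*y - 1.18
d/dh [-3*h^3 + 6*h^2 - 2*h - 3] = -9*h^2 + 12*h - 2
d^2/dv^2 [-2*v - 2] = 0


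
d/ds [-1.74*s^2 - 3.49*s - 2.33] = -3.48*s - 3.49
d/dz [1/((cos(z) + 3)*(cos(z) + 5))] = 2*(cos(z) + 4)*sin(z)/((cos(z) + 3)^2*(cos(z) + 5)^2)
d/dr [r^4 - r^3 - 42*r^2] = r*(4*r^2 - 3*r - 84)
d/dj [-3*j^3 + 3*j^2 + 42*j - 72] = -9*j^2 + 6*j + 42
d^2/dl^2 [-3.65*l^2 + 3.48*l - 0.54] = -7.30000000000000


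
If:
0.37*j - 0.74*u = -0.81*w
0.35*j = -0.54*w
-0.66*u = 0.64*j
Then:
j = 0.00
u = 0.00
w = 0.00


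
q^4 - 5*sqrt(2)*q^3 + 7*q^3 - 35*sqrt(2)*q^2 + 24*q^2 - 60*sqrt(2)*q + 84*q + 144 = (q + 3)*(q + 4)*(q - 3*sqrt(2))*(q - 2*sqrt(2))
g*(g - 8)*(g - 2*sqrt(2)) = g^3 - 8*g^2 - 2*sqrt(2)*g^2 + 16*sqrt(2)*g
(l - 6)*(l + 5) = l^2 - l - 30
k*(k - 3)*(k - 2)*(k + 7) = k^4 + 2*k^3 - 29*k^2 + 42*k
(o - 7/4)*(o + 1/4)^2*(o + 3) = o^4 + 7*o^3/4 - 73*o^2/16 - 163*o/64 - 21/64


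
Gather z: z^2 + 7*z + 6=z^2 + 7*z + 6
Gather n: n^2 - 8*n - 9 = n^2 - 8*n - 9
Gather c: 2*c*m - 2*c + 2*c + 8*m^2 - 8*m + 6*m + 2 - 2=2*c*m + 8*m^2 - 2*m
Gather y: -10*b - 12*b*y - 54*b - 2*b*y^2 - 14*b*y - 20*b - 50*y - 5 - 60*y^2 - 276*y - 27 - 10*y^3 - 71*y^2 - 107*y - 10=-84*b - 10*y^3 + y^2*(-2*b - 131) + y*(-26*b - 433) - 42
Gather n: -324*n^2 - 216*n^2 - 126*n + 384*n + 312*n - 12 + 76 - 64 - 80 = -540*n^2 + 570*n - 80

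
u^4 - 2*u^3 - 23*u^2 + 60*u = u*(u - 4)*(u - 3)*(u + 5)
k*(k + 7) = k^2 + 7*k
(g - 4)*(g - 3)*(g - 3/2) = g^3 - 17*g^2/2 + 45*g/2 - 18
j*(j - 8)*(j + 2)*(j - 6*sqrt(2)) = j^4 - 6*sqrt(2)*j^3 - 6*j^3 - 16*j^2 + 36*sqrt(2)*j^2 + 96*sqrt(2)*j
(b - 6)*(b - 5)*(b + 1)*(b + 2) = b^4 - 8*b^3 - b^2 + 68*b + 60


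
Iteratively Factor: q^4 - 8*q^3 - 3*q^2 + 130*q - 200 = (q - 2)*(q^3 - 6*q^2 - 15*q + 100) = (q - 5)*(q - 2)*(q^2 - q - 20) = (q - 5)*(q - 2)*(q + 4)*(q - 5)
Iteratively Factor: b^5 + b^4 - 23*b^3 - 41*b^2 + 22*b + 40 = (b - 1)*(b^4 + 2*b^3 - 21*b^2 - 62*b - 40) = (b - 1)*(b + 1)*(b^3 + b^2 - 22*b - 40) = (b - 1)*(b + 1)*(b + 2)*(b^2 - b - 20) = (b - 5)*(b - 1)*(b + 1)*(b + 2)*(b + 4)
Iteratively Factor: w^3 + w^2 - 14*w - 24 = (w + 2)*(w^2 - w - 12) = (w - 4)*(w + 2)*(w + 3)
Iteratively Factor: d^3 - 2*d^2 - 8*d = (d + 2)*(d^2 - 4*d) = d*(d + 2)*(d - 4)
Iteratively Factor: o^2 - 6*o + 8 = (o - 4)*(o - 2)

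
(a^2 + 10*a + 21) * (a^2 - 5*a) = a^4 + 5*a^3 - 29*a^2 - 105*a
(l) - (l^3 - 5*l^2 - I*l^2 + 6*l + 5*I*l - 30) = -l^3 + 5*l^2 + I*l^2 - 5*l - 5*I*l + 30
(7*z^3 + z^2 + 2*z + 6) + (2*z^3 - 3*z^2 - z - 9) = 9*z^3 - 2*z^2 + z - 3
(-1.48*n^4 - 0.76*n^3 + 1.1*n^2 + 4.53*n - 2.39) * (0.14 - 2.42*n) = 3.5816*n^5 + 1.632*n^4 - 2.7684*n^3 - 10.8086*n^2 + 6.418*n - 0.3346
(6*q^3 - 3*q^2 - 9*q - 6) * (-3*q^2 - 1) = -18*q^5 + 9*q^4 + 21*q^3 + 21*q^2 + 9*q + 6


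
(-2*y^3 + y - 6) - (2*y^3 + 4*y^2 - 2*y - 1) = -4*y^3 - 4*y^2 + 3*y - 5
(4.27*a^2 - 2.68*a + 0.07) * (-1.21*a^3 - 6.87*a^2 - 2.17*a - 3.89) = -5.1667*a^5 - 26.0921*a^4 + 9.061*a^3 - 11.2756*a^2 + 10.2733*a - 0.2723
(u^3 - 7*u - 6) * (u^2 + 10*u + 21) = u^5 + 10*u^4 + 14*u^3 - 76*u^2 - 207*u - 126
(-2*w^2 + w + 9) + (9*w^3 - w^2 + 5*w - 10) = 9*w^3 - 3*w^2 + 6*w - 1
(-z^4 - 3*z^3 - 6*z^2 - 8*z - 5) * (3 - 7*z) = 7*z^5 + 18*z^4 + 33*z^3 + 38*z^2 + 11*z - 15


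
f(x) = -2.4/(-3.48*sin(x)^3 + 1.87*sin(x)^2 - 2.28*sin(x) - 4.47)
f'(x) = -2.4*(10.44*sin(x)^2*cos(x) - 3.74*sin(x)*cos(x) + 2.28*cos(x))/(-3.48*sin(x)^3 + 1.87*sin(x)^2 - 2.28*sin(x) - 4.47)^2 = (-25.056*sin(x)^2 + 8.976*sin(x) - 5.472)*cos(x)/(3.48*sin(x)^3 - 1.87*sin(x)^2 + 2.28*sin(x) + 4.47)^2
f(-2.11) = -2.26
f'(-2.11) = 14.38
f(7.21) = 0.35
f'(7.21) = -0.18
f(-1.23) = -1.07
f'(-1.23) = -2.38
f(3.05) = 0.51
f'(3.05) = 0.22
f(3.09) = 0.52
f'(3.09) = 0.24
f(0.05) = 0.52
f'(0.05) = -0.24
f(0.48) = 0.44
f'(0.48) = -0.20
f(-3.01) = 0.58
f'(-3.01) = 0.41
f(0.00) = 0.54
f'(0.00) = -0.27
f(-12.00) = 0.42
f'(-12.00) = -0.20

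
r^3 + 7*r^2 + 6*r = r*(r + 1)*(r + 6)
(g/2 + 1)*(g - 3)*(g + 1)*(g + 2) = g^4/2 + g^3 - 7*g^2/2 - 10*g - 6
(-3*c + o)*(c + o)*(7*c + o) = -21*c^3 - 17*c^2*o + 5*c*o^2 + o^3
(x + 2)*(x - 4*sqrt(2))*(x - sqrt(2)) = x^3 - 5*sqrt(2)*x^2 + 2*x^2 - 10*sqrt(2)*x + 8*x + 16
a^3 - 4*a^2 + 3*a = a*(a - 3)*(a - 1)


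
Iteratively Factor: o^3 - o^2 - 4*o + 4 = (o - 2)*(o^2 + o - 2) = (o - 2)*(o - 1)*(o + 2)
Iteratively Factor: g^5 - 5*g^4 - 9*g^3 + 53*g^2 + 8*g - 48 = (g - 1)*(g^4 - 4*g^3 - 13*g^2 + 40*g + 48) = (g - 1)*(g + 3)*(g^3 - 7*g^2 + 8*g + 16) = (g - 4)*(g - 1)*(g + 3)*(g^2 - 3*g - 4) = (g - 4)^2*(g - 1)*(g + 3)*(g + 1)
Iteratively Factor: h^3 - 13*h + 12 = (h - 1)*(h^2 + h - 12) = (h - 3)*(h - 1)*(h + 4)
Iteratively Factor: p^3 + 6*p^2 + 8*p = (p + 2)*(p^2 + 4*p) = p*(p + 2)*(p + 4)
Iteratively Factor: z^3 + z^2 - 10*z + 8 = (z - 2)*(z^2 + 3*z - 4) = (z - 2)*(z + 4)*(z - 1)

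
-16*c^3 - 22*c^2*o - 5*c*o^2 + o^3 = (-8*c + o)*(c + o)*(2*c + o)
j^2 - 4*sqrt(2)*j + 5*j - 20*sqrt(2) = (j + 5)*(j - 4*sqrt(2))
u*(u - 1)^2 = u^3 - 2*u^2 + u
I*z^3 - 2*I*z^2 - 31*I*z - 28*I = (z - 7)*(z + 4)*(I*z + I)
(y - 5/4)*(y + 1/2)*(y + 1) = y^3 + y^2/4 - 11*y/8 - 5/8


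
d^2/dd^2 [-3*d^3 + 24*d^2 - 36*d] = 48 - 18*d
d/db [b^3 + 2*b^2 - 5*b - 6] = 3*b^2 + 4*b - 5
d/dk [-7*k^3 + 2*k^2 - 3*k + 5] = -21*k^2 + 4*k - 3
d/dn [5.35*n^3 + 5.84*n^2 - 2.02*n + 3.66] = 16.05*n^2 + 11.68*n - 2.02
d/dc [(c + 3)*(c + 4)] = 2*c + 7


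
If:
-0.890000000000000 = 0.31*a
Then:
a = -2.87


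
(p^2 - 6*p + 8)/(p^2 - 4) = (p - 4)/(p + 2)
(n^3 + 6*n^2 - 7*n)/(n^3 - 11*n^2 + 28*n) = (n^2 + 6*n - 7)/(n^2 - 11*n + 28)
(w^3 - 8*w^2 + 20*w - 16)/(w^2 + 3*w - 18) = (w^3 - 8*w^2 + 20*w - 16)/(w^2 + 3*w - 18)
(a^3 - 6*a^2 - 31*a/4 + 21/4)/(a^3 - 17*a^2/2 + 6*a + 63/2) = (a - 1/2)/(a - 3)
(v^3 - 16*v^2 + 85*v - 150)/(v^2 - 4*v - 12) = (v^2 - 10*v + 25)/(v + 2)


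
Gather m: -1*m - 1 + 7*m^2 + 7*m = 7*m^2 + 6*m - 1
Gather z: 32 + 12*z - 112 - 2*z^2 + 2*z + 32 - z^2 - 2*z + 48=-3*z^2 + 12*z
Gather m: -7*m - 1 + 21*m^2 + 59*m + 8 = 21*m^2 + 52*m + 7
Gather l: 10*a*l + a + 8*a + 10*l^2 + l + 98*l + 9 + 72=9*a + 10*l^2 + l*(10*a + 99) + 81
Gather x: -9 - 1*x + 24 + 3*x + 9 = 2*x + 24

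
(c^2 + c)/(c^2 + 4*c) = (c + 1)/(c + 4)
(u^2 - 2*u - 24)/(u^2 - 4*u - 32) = (u - 6)/(u - 8)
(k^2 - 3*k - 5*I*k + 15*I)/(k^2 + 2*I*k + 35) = (k - 3)/(k + 7*I)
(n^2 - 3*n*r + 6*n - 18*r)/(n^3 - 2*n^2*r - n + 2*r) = (n^2 - 3*n*r + 6*n - 18*r)/(n^3 - 2*n^2*r - n + 2*r)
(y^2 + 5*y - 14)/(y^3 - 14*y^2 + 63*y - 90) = (y^2 + 5*y - 14)/(y^3 - 14*y^2 + 63*y - 90)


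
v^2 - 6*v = v*(v - 6)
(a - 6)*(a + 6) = a^2 - 36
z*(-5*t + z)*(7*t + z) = -35*t^2*z + 2*t*z^2 + z^3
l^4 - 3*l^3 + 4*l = l*(l - 2)^2*(l + 1)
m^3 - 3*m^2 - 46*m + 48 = (m - 8)*(m - 1)*(m + 6)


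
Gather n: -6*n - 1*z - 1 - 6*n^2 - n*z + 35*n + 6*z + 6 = -6*n^2 + n*(29 - z) + 5*z + 5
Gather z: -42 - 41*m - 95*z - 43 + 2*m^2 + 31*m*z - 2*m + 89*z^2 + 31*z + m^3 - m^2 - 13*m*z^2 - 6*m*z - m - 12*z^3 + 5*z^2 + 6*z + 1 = m^3 + m^2 - 44*m - 12*z^3 + z^2*(94 - 13*m) + z*(25*m - 58) - 84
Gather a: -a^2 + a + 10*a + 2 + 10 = -a^2 + 11*a + 12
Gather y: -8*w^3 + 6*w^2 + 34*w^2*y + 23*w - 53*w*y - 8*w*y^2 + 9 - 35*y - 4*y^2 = -8*w^3 + 6*w^2 + 23*w + y^2*(-8*w - 4) + y*(34*w^2 - 53*w - 35) + 9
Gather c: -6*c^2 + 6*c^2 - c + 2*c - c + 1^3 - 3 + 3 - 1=0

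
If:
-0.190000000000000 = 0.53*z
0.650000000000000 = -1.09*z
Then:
No Solution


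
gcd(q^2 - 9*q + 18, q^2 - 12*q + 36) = q - 6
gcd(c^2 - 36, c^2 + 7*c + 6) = c + 6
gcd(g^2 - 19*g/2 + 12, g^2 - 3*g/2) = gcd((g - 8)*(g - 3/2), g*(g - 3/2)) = g - 3/2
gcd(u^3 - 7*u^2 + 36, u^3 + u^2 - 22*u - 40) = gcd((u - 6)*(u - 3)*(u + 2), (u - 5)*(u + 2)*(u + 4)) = u + 2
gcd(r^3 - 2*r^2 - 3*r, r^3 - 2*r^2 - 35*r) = r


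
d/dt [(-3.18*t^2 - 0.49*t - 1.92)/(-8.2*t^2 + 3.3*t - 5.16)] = (-14.512*t^2 + 1.32960000000001*t + 8.8644)/(67.24*t^4 - 54.12*t^3 + 95.514*t^2 - 34.056*t + 26.6256)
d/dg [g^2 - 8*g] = 2*g - 8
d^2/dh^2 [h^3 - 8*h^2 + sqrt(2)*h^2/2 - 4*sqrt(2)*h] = 6*h - 16 + sqrt(2)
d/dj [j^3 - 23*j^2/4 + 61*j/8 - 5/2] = 3*j^2 - 23*j/2 + 61/8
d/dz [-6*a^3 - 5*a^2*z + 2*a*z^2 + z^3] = -5*a^2 + 4*a*z + 3*z^2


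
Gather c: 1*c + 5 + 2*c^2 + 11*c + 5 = 2*c^2 + 12*c + 10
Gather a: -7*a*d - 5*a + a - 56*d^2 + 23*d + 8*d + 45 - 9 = a*(-7*d - 4) - 56*d^2 + 31*d + 36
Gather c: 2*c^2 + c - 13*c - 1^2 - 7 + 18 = 2*c^2 - 12*c + 10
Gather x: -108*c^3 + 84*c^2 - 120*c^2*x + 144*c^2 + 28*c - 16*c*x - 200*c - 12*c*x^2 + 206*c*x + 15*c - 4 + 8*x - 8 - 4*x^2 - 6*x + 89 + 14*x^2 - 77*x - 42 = -108*c^3 + 228*c^2 - 157*c + x^2*(10 - 12*c) + x*(-120*c^2 + 190*c - 75) + 35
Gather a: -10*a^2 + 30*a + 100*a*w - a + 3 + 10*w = -10*a^2 + a*(100*w + 29) + 10*w + 3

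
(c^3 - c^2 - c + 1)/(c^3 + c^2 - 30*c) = (c^3 - c^2 - c + 1)/(c*(c^2 + c - 30))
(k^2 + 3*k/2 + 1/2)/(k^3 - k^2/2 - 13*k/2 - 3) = (k + 1)/(k^2 - k - 6)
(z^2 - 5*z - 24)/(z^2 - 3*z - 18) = (z - 8)/(z - 6)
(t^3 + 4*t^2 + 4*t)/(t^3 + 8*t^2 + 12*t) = (t + 2)/(t + 6)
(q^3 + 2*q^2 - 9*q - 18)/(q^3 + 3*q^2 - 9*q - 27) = (q + 2)/(q + 3)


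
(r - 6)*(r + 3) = r^2 - 3*r - 18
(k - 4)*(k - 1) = k^2 - 5*k + 4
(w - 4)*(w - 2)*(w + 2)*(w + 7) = w^4 + 3*w^3 - 32*w^2 - 12*w + 112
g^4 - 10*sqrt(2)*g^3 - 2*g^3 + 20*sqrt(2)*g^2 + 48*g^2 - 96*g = g*(g - 2)*(g - 6*sqrt(2))*(g - 4*sqrt(2))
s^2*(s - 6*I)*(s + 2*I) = s^4 - 4*I*s^3 + 12*s^2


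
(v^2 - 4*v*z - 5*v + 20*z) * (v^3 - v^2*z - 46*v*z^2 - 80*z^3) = v^5 - 5*v^4*z - 5*v^4 - 42*v^3*z^2 + 25*v^3*z + 104*v^2*z^3 + 210*v^2*z^2 + 320*v*z^4 - 520*v*z^3 - 1600*z^4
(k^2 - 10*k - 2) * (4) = 4*k^2 - 40*k - 8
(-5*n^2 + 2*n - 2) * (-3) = 15*n^2 - 6*n + 6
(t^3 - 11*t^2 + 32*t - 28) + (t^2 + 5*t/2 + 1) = t^3 - 10*t^2 + 69*t/2 - 27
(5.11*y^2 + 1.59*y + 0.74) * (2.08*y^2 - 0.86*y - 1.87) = 10.6288*y^4 - 1.0874*y^3 - 9.3839*y^2 - 3.6097*y - 1.3838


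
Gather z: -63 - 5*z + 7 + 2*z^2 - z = 2*z^2 - 6*z - 56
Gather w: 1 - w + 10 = 11 - w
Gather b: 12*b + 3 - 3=12*b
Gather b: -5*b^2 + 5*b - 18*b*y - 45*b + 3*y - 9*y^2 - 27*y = -5*b^2 + b*(-18*y - 40) - 9*y^2 - 24*y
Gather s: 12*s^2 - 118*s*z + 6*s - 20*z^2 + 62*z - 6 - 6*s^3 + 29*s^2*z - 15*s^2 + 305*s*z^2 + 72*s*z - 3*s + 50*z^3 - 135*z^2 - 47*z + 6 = -6*s^3 + s^2*(29*z - 3) + s*(305*z^2 - 46*z + 3) + 50*z^3 - 155*z^2 + 15*z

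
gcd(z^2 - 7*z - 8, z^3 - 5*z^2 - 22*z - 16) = z^2 - 7*z - 8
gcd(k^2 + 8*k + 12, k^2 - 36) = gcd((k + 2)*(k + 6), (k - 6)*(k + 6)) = k + 6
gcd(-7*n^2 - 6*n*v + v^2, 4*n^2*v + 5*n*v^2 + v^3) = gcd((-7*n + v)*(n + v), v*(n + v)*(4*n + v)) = n + v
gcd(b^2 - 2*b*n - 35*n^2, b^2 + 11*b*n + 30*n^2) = b + 5*n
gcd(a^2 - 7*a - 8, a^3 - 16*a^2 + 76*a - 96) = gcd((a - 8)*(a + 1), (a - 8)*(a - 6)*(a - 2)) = a - 8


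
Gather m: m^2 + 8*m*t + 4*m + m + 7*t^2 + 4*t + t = m^2 + m*(8*t + 5) + 7*t^2 + 5*t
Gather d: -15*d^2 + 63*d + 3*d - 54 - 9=-15*d^2 + 66*d - 63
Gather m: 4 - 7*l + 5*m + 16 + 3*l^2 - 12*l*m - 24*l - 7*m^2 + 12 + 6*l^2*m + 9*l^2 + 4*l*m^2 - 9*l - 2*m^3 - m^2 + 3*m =12*l^2 - 40*l - 2*m^3 + m^2*(4*l - 8) + m*(6*l^2 - 12*l + 8) + 32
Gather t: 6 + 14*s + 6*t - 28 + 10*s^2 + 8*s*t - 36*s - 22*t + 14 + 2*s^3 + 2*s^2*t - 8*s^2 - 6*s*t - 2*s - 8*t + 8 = 2*s^3 + 2*s^2 - 24*s + t*(2*s^2 + 2*s - 24)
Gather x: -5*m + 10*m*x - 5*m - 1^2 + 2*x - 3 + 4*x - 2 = -10*m + x*(10*m + 6) - 6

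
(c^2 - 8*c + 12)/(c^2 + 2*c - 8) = (c - 6)/(c + 4)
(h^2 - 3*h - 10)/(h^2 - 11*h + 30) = (h + 2)/(h - 6)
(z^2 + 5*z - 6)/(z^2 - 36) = (z - 1)/(z - 6)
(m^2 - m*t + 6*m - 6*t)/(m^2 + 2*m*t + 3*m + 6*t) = (m^2 - m*t + 6*m - 6*t)/(m^2 + 2*m*t + 3*m + 6*t)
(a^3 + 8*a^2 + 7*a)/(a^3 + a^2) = (a + 7)/a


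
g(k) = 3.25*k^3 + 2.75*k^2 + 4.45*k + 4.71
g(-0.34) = 3.39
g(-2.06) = -21.20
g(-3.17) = -85.29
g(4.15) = 302.83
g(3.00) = 130.56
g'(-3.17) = 84.99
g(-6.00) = -624.99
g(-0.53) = 2.64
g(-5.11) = -379.88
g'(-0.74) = 5.72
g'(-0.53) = 4.27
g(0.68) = 10.03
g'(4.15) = 195.19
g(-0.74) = 1.61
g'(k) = 9.75*k^2 + 5.5*k + 4.45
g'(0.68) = 12.70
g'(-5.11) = 230.94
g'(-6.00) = 322.45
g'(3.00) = 108.70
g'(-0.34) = 3.71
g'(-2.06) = 34.50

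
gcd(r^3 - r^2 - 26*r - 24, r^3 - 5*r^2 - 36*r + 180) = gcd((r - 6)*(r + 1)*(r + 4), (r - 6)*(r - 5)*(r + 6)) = r - 6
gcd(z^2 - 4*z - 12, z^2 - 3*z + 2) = 1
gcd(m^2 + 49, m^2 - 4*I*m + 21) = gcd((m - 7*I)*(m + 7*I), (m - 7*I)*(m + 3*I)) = m - 7*I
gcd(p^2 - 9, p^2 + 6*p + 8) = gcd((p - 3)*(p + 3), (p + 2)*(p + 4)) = 1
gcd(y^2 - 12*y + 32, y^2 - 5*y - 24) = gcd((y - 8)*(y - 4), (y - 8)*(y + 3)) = y - 8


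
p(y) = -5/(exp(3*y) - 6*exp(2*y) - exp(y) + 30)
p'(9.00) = 0.00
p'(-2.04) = -0.00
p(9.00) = 0.00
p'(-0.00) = -0.09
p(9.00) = 0.00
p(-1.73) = -0.17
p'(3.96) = 0.00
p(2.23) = -0.02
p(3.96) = -0.00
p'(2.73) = 0.01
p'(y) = -5*(-3*exp(3*y) + 12*exp(2*y) + exp(y))/(exp(3*y) - 6*exp(2*y) - exp(y) + 30)^2 = (15*exp(2*y) - 60*exp(y) - 5)*exp(y)/(exp(3*y) - 6*exp(2*y) - exp(y) + 30)^2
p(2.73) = -0.00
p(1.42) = 0.83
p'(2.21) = 0.08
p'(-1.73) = -0.00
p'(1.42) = 0.40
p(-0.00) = -0.21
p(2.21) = -0.02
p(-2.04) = -0.17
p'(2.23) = 0.07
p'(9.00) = 0.00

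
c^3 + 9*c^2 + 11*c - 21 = (c - 1)*(c + 3)*(c + 7)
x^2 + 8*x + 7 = (x + 1)*(x + 7)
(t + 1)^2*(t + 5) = t^3 + 7*t^2 + 11*t + 5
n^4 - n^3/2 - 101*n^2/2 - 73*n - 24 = (n - 8)*(n + 1/2)*(n + 1)*(n + 6)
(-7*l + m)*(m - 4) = -7*l*m + 28*l + m^2 - 4*m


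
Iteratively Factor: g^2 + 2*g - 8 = (g - 2)*(g + 4)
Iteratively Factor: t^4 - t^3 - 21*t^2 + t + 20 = (t - 5)*(t^3 + 4*t^2 - t - 4) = (t - 5)*(t - 1)*(t^2 + 5*t + 4) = (t - 5)*(t - 1)*(t + 4)*(t + 1)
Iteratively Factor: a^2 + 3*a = (a)*(a + 3)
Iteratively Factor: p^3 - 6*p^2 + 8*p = (p)*(p^2 - 6*p + 8) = p*(p - 2)*(p - 4)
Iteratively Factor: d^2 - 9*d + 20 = (d - 4)*(d - 5)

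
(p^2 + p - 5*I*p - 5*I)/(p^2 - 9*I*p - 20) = (p + 1)/(p - 4*I)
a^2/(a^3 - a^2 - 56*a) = a/(a^2 - a - 56)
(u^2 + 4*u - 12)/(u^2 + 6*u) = (u - 2)/u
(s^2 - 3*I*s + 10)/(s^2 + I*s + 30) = (s + 2*I)/(s + 6*I)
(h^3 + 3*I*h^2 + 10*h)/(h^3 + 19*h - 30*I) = h/(h - 3*I)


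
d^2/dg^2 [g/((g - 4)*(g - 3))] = 2*(g^3 - 36*g + 84)/(g^6 - 21*g^5 + 183*g^4 - 847*g^3 + 2196*g^2 - 3024*g + 1728)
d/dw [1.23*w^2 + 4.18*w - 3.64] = 2.46*w + 4.18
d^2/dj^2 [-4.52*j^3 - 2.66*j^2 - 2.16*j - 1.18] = -27.12*j - 5.32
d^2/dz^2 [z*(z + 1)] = 2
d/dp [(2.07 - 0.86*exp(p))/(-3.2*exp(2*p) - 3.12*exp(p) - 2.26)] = (-2.752*exp(2*p) + 13.248*exp(p) + 8.402)*exp(p)/(10.24*exp(4*p) + 19.968*exp(3*p) + 24.1984*exp(2*p) + 14.1024*exp(p) + 5.1076)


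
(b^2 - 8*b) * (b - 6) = b^3 - 14*b^2 + 48*b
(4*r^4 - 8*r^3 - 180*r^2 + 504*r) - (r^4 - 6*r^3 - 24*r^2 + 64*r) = 3*r^4 - 2*r^3 - 156*r^2 + 440*r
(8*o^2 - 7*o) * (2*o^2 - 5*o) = 16*o^4 - 54*o^3 + 35*o^2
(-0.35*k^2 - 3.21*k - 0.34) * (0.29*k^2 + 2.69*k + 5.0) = -0.1015*k^4 - 1.8724*k^3 - 10.4835*k^2 - 16.9646*k - 1.7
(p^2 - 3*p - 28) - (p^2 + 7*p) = -10*p - 28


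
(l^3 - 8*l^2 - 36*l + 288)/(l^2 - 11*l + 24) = (l^2 - 36)/(l - 3)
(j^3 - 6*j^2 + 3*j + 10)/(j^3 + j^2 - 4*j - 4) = (j - 5)/(j + 2)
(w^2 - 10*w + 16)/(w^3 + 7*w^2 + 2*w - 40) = (w - 8)/(w^2 + 9*w + 20)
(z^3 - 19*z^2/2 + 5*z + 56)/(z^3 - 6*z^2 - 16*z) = (z - 7/2)/z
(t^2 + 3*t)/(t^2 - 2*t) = (t + 3)/(t - 2)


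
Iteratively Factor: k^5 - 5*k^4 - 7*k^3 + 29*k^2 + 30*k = (k + 2)*(k^4 - 7*k^3 + 7*k^2 + 15*k) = k*(k + 2)*(k^3 - 7*k^2 + 7*k + 15) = k*(k - 5)*(k + 2)*(k^2 - 2*k - 3) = k*(k - 5)*(k + 1)*(k + 2)*(k - 3)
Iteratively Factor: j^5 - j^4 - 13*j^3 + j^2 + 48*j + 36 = (j - 3)*(j^4 + 2*j^3 - 7*j^2 - 20*j - 12) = (j - 3)*(j + 2)*(j^3 - 7*j - 6) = (j - 3)^2*(j + 2)*(j^2 + 3*j + 2) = (j - 3)^2*(j + 2)^2*(j + 1)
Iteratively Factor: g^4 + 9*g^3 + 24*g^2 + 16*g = (g)*(g^3 + 9*g^2 + 24*g + 16) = g*(g + 1)*(g^2 + 8*g + 16) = g*(g + 1)*(g + 4)*(g + 4)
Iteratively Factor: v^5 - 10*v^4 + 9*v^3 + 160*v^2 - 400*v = (v - 4)*(v^4 - 6*v^3 - 15*v^2 + 100*v) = (v - 5)*(v - 4)*(v^3 - v^2 - 20*v) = (v - 5)^2*(v - 4)*(v^2 + 4*v) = (v - 5)^2*(v - 4)*(v + 4)*(v)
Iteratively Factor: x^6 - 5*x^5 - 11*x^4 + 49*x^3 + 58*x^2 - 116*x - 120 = (x + 2)*(x^5 - 7*x^4 + 3*x^3 + 43*x^2 - 28*x - 60) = (x - 3)*(x + 2)*(x^4 - 4*x^3 - 9*x^2 + 16*x + 20) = (x - 3)*(x + 2)^2*(x^3 - 6*x^2 + 3*x + 10) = (x - 3)*(x + 1)*(x + 2)^2*(x^2 - 7*x + 10) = (x - 5)*(x - 3)*(x + 1)*(x + 2)^2*(x - 2)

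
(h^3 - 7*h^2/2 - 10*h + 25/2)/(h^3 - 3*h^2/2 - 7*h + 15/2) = (h - 5)/(h - 3)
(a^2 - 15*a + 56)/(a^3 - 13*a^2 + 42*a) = (a - 8)/(a*(a - 6))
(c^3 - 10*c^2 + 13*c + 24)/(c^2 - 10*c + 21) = (c^2 - 7*c - 8)/(c - 7)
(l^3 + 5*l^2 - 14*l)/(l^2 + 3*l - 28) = l*(l - 2)/(l - 4)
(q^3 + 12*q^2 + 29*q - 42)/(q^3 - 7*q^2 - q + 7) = (q^2 + 13*q + 42)/(q^2 - 6*q - 7)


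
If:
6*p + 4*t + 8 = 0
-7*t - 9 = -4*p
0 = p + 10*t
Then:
No Solution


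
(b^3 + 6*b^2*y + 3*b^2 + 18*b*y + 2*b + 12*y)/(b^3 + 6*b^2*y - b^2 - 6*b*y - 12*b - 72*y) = (b^2 + 3*b + 2)/(b^2 - b - 12)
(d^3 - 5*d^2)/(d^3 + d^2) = (d - 5)/(d + 1)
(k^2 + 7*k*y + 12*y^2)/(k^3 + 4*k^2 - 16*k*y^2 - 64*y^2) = (-k - 3*y)/(-k^2 + 4*k*y - 4*k + 16*y)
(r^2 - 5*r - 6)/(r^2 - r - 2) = (r - 6)/(r - 2)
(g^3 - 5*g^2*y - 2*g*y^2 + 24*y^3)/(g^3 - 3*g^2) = (g^3 - 5*g^2*y - 2*g*y^2 + 24*y^3)/(g^2*(g - 3))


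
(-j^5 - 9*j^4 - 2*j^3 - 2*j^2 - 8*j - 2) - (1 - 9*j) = -j^5 - 9*j^4 - 2*j^3 - 2*j^2 + j - 3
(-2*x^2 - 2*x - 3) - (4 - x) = -2*x^2 - x - 7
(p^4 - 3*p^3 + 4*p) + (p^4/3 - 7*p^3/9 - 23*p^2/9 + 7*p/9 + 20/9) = 4*p^4/3 - 34*p^3/9 - 23*p^2/9 + 43*p/9 + 20/9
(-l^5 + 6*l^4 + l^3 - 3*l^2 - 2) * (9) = -9*l^5 + 54*l^4 + 9*l^3 - 27*l^2 - 18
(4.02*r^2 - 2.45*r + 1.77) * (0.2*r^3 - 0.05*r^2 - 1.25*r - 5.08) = 0.804*r^5 - 0.691*r^4 - 4.5485*r^3 - 17.4476*r^2 + 10.2335*r - 8.9916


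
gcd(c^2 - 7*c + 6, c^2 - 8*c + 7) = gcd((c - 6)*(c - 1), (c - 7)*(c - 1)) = c - 1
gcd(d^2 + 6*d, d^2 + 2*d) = d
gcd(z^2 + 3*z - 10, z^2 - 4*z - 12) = 1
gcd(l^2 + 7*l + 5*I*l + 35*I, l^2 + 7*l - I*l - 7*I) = l + 7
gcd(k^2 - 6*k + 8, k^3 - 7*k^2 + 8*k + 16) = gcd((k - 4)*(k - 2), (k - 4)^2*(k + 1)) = k - 4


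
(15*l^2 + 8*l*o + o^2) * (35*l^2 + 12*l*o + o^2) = 525*l^4 + 460*l^3*o + 146*l^2*o^2 + 20*l*o^3 + o^4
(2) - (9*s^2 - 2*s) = -9*s^2 + 2*s + 2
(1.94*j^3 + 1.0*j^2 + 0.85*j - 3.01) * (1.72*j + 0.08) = 3.3368*j^4 + 1.8752*j^3 + 1.542*j^2 - 5.1092*j - 0.2408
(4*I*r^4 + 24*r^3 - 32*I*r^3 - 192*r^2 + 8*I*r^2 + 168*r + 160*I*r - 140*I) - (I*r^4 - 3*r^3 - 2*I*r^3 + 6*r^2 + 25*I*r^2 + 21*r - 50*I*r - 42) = 3*I*r^4 + 27*r^3 - 30*I*r^3 - 198*r^2 - 17*I*r^2 + 147*r + 210*I*r + 42 - 140*I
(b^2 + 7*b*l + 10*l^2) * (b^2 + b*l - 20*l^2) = b^4 + 8*b^3*l - 3*b^2*l^2 - 130*b*l^3 - 200*l^4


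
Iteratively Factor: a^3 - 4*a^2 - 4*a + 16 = (a - 4)*(a^2 - 4) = (a - 4)*(a - 2)*(a + 2)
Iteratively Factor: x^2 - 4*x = (x - 4)*(x)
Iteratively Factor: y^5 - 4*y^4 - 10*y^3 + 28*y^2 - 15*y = (y)*(y^4 - 4*y^3 - 10*y^2 + 28*y - 15) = y*(y - 5)*(y^3 + y^2 - 5*y + 3) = y*(y - 5)*(y + 3)*(y^2 - 2*y + 1) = y*(y - 5)*(y - 1)*(y + 3)*(y - 1)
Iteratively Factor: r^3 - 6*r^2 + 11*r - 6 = (r - 3)*(r^2 - 3*r + 2) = (r - 3)*(r - 2)*(r - 1)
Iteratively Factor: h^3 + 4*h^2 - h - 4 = (h + 4)*(h^2 - 1) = (h + 1)*(h + 4)*(h - 1)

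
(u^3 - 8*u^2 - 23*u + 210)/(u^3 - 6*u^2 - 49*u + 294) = (u + 5)/(u + 7)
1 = 1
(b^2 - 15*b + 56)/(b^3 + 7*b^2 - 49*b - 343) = (b - 8)/(b^2 + 14*b + 49)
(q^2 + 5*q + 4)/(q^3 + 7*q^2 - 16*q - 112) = (q + 1)/(q^2 + 3*q - 28)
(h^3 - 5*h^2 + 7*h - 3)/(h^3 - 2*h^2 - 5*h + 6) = (h - 1)/(h + 2)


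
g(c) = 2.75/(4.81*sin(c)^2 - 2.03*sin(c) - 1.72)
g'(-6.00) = -0.48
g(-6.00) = -1.44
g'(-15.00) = -6.48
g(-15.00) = 1.68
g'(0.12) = 0.67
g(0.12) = -1.45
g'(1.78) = 5.24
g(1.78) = 3.07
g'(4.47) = -0.33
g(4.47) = 0.57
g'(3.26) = -4.33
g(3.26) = -1.95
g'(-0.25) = 13.78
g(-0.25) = -2.98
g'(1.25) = -13.11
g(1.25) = 4.01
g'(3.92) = -3.99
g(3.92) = 1.32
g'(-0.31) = 30.48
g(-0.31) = -4.21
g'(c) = 2.75*(-9.62*sin(c)*cos(c) + 2.03*cos(c))/(4.81*sin(c)^2 - 2.03*sin(c) - 1.72)^2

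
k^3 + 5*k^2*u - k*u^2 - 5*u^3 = (k - u)*(k + u)*(k + 5*u)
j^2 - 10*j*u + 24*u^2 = (j - 6*u)*(j - 4*u)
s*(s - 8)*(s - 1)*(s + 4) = s^4 - 5*s^3 - 28*s^2 + 32*s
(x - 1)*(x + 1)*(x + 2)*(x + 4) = x^4 + 6*x^3 + 7*x^2 - 6*x - 8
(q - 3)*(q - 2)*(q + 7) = q^3 + 2*q^2 - 29*q + 42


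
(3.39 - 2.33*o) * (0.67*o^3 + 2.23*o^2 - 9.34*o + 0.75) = -1.5611*o^4 - 2.9246*o^3 + 29.3219*o^2 - 33.4101*o + 2.5425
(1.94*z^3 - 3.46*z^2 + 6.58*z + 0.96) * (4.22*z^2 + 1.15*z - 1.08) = 8.1868*z^5 - 12.3702*z^4 + 21.6934*z^3 + 15.355*z^2 - 6.0024*z - 1.0368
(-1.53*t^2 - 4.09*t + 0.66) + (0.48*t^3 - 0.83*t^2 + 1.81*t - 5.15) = 0.48*t^3 - 2.36*t^2 - 2.28*t - 4.49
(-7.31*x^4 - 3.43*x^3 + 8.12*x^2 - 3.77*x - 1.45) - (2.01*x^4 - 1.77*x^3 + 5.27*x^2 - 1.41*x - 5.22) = -9.32*x^4 - 1.66*x^3 + 2.85*x^2 - 2.36*x + 3.77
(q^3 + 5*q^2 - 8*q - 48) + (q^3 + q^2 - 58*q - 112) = 2*q^3 + 6*q^2 - 66*q - 160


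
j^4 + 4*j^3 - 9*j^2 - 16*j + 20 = (j - 2)*(j - 1)*(j + 2)*(j + 5)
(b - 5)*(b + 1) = b^2 - 4*b - 5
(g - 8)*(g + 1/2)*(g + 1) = g^3 - 13*g^2/2 - 23*g/2 - 4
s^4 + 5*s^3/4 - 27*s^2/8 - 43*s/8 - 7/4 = (s - 2)*(s + 1/2)*(s + 1)*(s + 7/4)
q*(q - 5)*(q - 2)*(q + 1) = q^4 - 6*q^3 + 3*q^2 + 10*q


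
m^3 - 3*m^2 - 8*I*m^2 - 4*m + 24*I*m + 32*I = (m - 4)*(m + 1)*(m - 8*I)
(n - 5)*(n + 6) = n^2 + n - 30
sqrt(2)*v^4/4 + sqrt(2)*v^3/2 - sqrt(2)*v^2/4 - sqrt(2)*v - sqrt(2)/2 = (v/2 + 1/2)*(v - sqrt(2))*(v + sqrt(2))*(sqrt(2)*v/2 + sqrt(2)/2)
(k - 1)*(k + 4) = k^2 + 3*k - 4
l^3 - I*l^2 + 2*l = l*(l - 2*I)*(l + I)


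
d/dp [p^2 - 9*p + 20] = 2*p - 9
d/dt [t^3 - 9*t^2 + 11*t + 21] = 3*t^2 - 18*t + 11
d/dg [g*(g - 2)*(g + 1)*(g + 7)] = 4*g^3 + 18*g^2 - 18*g - 14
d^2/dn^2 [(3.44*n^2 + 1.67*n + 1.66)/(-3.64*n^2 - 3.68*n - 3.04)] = (5.6843418860808e-14*n^4 + 47.905312*n^3 + 96.427968*n^2 - 22.5388800000001*n - 34.439936)/(48.228544*n^6 + 146.275584*n^5 + 268.71936*n^4 + 294.16448*n^3 + 224.42496*n^2 + 102.027264*n + 28.094464)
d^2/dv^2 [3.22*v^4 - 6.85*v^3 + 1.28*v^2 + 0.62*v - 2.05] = 38.64*v^2 - 41.1*v + 2.56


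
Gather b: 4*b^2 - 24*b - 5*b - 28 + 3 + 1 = 4*b^2 - 29*b - 24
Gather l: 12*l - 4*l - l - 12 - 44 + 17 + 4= 7*l - 35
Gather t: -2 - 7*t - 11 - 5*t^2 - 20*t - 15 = -5*t^2 - 27*t - 28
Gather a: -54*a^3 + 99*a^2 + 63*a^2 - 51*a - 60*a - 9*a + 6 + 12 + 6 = -54*a^3 + 162*a^2 - 120*a + 24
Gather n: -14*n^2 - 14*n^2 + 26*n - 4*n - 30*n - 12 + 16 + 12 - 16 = -28*n^2 - 8*n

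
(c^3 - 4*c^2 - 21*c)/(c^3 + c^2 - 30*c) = (c^2 - 4*c - 21)/(c^2 + c - 30)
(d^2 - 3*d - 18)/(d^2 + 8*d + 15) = (d - 6)/(d + 5)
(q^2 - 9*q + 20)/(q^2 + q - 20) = (q - 5)/(q + 5)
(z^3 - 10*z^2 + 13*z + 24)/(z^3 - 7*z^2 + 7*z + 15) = (z - 8)/(z - 5)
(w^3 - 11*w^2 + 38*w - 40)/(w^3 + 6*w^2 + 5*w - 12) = (w^3 - 11*w^2 + 38*w - 40)/(w^3 + 6*w^2 + 5*w - 12)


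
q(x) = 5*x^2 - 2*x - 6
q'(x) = 10*x - 2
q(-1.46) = 7.58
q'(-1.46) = -16.60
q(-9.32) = 446.95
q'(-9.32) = -95.20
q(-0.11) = -5.72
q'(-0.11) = -3.10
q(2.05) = 10.91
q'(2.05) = 18.50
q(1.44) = 1.49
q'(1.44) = 12.40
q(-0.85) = -0.69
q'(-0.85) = -10.50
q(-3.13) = 49.24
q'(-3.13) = -33.30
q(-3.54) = 63.74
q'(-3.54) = -37.40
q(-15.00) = 1149.00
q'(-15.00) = -152.00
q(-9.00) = 417.00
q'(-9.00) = -92.00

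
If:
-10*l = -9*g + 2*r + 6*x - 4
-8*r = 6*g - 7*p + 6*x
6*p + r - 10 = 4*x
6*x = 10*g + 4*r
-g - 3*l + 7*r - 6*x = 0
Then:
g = 7908/26471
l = -4750/26471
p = 59640/26471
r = 24246/26471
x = 29344/26471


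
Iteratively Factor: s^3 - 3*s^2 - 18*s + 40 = (s + 4)*(s^2 - 7*s + 10) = (s - 2)*(s + 4)*(s - 5)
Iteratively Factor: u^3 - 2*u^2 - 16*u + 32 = (u - 2)*(u^2 - 16) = (u - 2)*(u + 4)*(u - 4)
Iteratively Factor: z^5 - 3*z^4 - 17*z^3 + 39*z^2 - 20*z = (z + 4)*(z^4 - 7*z^3 + 11*z^2 - 5*z) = (z - 1)*(z + 4)*(z^3 - 6*z^2 + 5*z) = (z - 1)^2*(z + 4)*(z^2 - 5*z) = (z - 5)*(z - 1)^2*(z + 4)*(z)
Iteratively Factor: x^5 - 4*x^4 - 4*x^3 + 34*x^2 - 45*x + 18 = (x - 1)*(x^4 - 3*x^3 - 7*x^2 + 27*x - 18) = (x - 1)^2*(x^3 - 2*x^2 - 9*x + 18) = (x - 3)*(x - 1)^2*(x^2 + x - 6) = (x - 3)*(x - 1)^2*(x + 3)*(x - 2)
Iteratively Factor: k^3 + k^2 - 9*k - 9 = (k + 3)*(k^2 - 2*k - 3) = (k + 1)*(k + 3)*(k - 3)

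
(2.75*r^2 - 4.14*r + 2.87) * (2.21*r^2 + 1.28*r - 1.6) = 6.0775*r^4 - 5.6294*r^3 - 3.3565*r^2 + 10.2976*r - 4.592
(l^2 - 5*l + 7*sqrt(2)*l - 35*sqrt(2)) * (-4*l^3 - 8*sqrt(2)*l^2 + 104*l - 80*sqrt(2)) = -4*l^5 - 36*sqrt(2)*l^4 + 20*l^4 - 8*l^3 + 180*sqrt(2)*l^3 + 40*l^2 + 648*sqrt(2)*l^2 - 3240*sqrt(2)*l - 1120*l + 5600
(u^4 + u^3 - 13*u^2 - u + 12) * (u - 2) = u^5 - u^4 - 15*u^3 + 25*u^2 + 14*u - 24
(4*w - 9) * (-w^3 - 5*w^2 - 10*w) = -4*w^4 - 11*w^3 + 5*w^2 + 90*w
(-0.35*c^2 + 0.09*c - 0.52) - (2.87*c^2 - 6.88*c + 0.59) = -3.22*c^2 + 6.97*c - 1.11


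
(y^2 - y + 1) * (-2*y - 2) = -2*y^3 - 2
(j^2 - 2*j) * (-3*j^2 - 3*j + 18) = -3*j^4 + 3*j^3 + 24*j^2 - 36*j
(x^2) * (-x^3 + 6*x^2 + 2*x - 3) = -x^5 + 6*x^4 + 2*x^3 - 3*x^2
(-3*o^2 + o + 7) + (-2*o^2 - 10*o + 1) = -5*o^2 - 9*o + 8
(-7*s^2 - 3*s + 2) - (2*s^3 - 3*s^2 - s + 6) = -2*s^3 - 4*s^2 - 2*s - 4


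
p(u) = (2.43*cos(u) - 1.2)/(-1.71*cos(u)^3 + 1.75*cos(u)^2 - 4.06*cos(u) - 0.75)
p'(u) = (2.43*cos(u) - 1.2)*(-5.13*sin(u)*cos(u)^2 + 3.5*sin(u)*cos(u) - 4.06*sin(u))/(-1.71*cos(u)^3 + 1.75*cos(u)^2 - 4.06*cos(u) - 0.75)^2 - 2.43*sin(u)/(-1.71*cos(u)^3 + 1.75*cos(u)^2 - 4.06*cos(u) - 0.75) = (-8.3106*cos(u)^3 + 10.4085*cos(u)^2 - 4.2*cos(u) + 6.6945)*sin(u)/(2.9241*cos(u)^6 - 5.985*cos(u)^5 + 16.9477*cos(u)^4 - 11.645*cos(u)^3 + 13.8586*cos(u)^2 + 6.09*cos(u) + 0.5625)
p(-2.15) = -1.11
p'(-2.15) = -2.18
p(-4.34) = -2.00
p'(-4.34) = 8.59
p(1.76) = -19.07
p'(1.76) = 1029.18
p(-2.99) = -0.54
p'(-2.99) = -0.10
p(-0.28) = -0.25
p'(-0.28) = -0.07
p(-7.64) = 0.44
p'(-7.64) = -2.52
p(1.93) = -2.12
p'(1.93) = 9.81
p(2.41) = -0.76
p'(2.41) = 0.82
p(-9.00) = -0.60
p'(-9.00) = -0.32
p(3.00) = -0.54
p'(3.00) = 0.09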